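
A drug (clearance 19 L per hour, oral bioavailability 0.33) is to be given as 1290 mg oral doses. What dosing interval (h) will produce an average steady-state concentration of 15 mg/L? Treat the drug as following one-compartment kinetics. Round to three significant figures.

F·D/τ = CL·Css → τ = F·D / (CL·Css).
τ = 0.33 × 1290 / (19 × 15) = 1.494 h

1.49 h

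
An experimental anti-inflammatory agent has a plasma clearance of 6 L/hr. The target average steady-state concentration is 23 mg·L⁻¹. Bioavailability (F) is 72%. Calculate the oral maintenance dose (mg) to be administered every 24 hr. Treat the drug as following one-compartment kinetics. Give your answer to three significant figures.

4600 mg

D = CL × Css × τ / F = 6.000 × 23 × 24 / 0.72 = 4600 mg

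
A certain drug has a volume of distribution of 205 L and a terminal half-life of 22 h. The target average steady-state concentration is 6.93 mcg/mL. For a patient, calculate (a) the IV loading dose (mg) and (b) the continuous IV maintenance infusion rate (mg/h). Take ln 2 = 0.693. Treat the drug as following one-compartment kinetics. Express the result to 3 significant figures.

LD = Vd × C = 205.0 × 6.93 = 1421 mg
CL = 0.693 × Vd / t½ = 0.693 × 205.0 / 22 = 6.458 L/h
Infusion rate = CL × Css = 6.458 × 6.93 = 44.75 mg/h

(a) 1420 mg; (b) 44.8 mg/h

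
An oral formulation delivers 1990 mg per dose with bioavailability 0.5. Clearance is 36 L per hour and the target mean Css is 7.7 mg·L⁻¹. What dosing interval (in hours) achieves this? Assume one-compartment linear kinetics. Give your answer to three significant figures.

3.59 h

F·D/τ = CL·Css → τ = F·D / (CL·Css).
τ = 0.5 × 1990 / (36 × 7.7) = 3.589 h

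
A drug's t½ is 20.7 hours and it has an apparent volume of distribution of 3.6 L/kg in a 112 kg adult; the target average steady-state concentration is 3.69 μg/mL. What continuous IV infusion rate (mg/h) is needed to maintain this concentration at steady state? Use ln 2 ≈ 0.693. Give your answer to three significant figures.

49.8 mg/h

Vd = 3.6 L/kg × 112 kg = 403.2 L
CL = ln 2 · Vd / t½ = 0.693 × 403.2 / 20.7 = 13.50 L/h
Infusion rate = CL × Css = 13.50 × 3.69 = 49.82 mg/h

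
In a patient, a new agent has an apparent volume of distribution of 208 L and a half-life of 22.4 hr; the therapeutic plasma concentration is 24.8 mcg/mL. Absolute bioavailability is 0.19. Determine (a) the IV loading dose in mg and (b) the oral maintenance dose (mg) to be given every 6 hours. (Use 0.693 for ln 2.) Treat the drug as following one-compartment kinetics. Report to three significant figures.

LD = Vd × C = 208.0 × 24.8 = 5158 mg
CL = 0.693 × Vd / t½ = 0.693 × 208.0 / 22.4 = 6.435 L/h
D = CL × Css × τ / F = 6.435 × 24.8 × 6 / 0.19 = 5040 mg

(a) 5160 mg; (b) 5040 mg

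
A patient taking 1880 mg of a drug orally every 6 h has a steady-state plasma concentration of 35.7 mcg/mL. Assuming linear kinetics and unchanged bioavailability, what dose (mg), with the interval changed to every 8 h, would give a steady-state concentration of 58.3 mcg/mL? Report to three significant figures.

4090 mg

With linear kinetics, Css is proportional to dose rate (D/τ) at fixed clearance.
D₂ = D₁ × (Css,target / Css,current) × (τ₂/τ₁) = 1880 × (58.3/35.7) × (8/6) = 4094 mg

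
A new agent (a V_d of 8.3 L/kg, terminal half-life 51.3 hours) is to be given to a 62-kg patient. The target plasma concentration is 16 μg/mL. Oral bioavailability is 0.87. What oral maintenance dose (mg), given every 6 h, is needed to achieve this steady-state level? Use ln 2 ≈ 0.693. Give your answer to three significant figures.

767 mg

Total Vd = 8.3 × 62 = 514.6 L
CL = ln 2 · Vd / t½ = 0.693 × 514.6 / 51.3 = 6.952 L/h
D = CL × Css × τ / F = 6.952 × 16 × 6 / 0.87 = 767.1 mg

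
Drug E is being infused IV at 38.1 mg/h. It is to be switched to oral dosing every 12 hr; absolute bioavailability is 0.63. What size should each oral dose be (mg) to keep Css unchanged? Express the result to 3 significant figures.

To maintain the same Css, the systemic dosing rate must be unchanged: F·D/τ = infusion rate.
D = rate × τ / F = 38.1 × 12 / 0.63 = 725.7 mg

726 mg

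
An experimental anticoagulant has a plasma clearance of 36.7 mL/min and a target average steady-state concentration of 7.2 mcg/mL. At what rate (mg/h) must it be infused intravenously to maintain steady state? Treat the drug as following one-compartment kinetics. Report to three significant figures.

15.9 mg/h

CL = 36.7 mL/min = 36.7 × 0.06 = 2.202 L/h
Rate = CL × Css = 2.202 × 7.2 = 15.85 mg/h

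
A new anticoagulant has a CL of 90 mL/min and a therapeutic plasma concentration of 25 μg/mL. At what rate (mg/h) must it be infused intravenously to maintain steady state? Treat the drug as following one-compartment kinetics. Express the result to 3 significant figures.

CL = 90 mL/min = 90 × 0.06 = 5.400 L/h
Rate = CL × Css = 5.400 × 25 = 135.0 mg/h

135 mg/h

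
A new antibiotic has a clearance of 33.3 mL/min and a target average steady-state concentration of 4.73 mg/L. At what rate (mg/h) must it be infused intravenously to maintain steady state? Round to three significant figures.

9.45 mg/h

CL = 33.3 mL/min = 33.3 × 0.06 = 1.998 L/h
R₀ = 1.998 × 4.73 = 9.451 mg/h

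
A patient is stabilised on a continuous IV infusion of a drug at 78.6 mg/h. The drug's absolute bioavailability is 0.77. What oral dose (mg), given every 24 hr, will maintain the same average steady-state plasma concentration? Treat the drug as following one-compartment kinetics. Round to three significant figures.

To maintain the same Css, the systemic dosing rate must be unchanged: F·D/τ = infusion rate.
D = rate × τ / F = 78.6 × 24 / 0.77 = 2450 mg

2450 mg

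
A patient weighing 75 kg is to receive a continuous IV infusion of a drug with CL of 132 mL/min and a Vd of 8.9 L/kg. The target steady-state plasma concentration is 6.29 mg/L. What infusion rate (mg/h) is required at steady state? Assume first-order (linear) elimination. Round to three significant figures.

Convert clearance: 132 mL/min × 60 min/h ÷ 1000 mL/L = 7.920 L/h
Maintenance depends on clearance, not Vd — rate in must match rate out.
Infusion rate = CL · Css = 7.920 L/h × 6.29 mg/L = 49.82 mg/h

49.8 mg/h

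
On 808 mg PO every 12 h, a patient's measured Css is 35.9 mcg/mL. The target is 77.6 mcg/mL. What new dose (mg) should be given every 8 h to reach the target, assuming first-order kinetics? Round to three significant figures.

1160 mg

For first-order elimination, Css ∝ F·D/(CL·τ); F and CL are unchanged, so Css ∝ D/τ.
D₂ = D₁ × (Css,target / Css,current) × (τ₂/τ₁) = 808 × (77.6/35.9) × (8/12) = 1164 mg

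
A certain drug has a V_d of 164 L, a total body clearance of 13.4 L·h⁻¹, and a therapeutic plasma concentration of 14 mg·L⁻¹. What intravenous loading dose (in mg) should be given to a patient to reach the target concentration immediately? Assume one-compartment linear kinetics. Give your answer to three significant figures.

2300 mg

LD = Vd × C = 164.0 × 14.00 = 2296 mg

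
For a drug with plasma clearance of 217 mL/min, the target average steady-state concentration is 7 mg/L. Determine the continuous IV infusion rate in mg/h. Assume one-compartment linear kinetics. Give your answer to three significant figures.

91.1 mg/h

CL = 217 mL/min = 217 × 0.06 = 13.02 L/h
At steady state, infusion rate equals elimination rate: rate in = CL × Css.
Infusion rate = CL · Css = 13.02 L/h × 7 mg/L = 91.14 mg/h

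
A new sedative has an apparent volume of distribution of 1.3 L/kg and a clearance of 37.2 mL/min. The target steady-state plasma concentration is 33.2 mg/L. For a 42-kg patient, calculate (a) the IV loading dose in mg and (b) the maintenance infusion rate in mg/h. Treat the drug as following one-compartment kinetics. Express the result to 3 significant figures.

(a) 1810 mg; (b) 74.1 mg/h

Vd = 1.3 L/kg × 42 kg = 54.60 L
Loading dose = Vd × C = 54.60 × 33.2 = 1813 mg
CL = 37.2 mL/min = 37.2 × 0.06 = 2.232 L/h
Maintenance: replace elimination → rate = CL × Css = 2.232 × 33.2 = 74.10 mg/h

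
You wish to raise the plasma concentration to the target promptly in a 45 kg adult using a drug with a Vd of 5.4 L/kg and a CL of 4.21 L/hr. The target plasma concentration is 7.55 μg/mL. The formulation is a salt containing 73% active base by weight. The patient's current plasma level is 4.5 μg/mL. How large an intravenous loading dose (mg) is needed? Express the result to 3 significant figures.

1020 mg

Total Vd = 5.4 × 45 = 243.0 L
Concentration deficit ΔC = 7.55 − 4.5 = 3.050 mg/L
LD = Vd × ΔC / S = 243.0 × 3.050 / 0.73 = 1015 mg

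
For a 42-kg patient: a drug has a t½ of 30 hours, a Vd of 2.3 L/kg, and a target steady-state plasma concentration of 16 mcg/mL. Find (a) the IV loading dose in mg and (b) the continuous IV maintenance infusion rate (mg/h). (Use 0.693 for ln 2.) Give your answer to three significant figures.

(a) 1550 mg; (b) 35.7 mg/h

Vd(total) = 42 kg × 2.3 L/kg = 96.60 L
LD = Vd × C = 96.60 × 16 = 1546 mg
CL = 0.693 × Vd / t½ = 0.693 × 96.60 / 30 = 2.231 L/h
Infusion rate = CL × Css = 2.231 × 16 = 35.70 mg/h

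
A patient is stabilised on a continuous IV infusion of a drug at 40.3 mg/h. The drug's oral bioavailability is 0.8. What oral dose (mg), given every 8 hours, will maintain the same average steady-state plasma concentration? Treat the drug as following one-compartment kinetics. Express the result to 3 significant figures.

To maintain the same Css, the systemic dosing rate must be unchanged: F·D/τ = infusion rate.
D = rate × τ / F = 40.3 × 8 / 0.8 = 403.0 mg

403 mg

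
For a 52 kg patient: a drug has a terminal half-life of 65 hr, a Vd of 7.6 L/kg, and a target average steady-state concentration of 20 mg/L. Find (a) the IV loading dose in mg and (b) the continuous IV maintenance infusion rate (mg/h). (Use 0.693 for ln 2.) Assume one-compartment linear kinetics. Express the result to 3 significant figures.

Vd(total) = 52 kg × 7.6 L/kg = 395.2 L
LD = Vd × C = 395.2 × 20 = 7904 mg
CL = 0.693 × Vd / t½ = 0.693 × 395.2 / 65 = 4.213 L/h
Infusion rate = CL × Css = 4.213 × 20 = 84.26 mg/h

(a) 7900 mg; (b) 84.3 mg/h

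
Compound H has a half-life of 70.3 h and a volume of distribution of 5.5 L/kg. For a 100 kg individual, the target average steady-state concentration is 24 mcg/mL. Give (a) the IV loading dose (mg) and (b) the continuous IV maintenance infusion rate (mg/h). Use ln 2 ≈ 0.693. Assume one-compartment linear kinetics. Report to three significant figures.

Vd(total) = 100 kg × 5.5 L/kg = 550.0 L
LD = Vd × C = 550.0 × 24 = 13200 mg
CL = 0.693 × Vd / t½ = 0.693 × 550.0 / 70.3 = 5.422 L/h
Infusion rate = CL × Css = 5.422 × 24 = 130.1 mg/h

(a) 13200 mg; (b) 130 mg/h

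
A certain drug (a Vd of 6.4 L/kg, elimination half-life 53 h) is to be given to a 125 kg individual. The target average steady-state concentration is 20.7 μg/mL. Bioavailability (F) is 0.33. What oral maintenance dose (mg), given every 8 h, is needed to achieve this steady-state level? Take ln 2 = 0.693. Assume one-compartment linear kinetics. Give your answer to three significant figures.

Vd(total) = 125 kg × 6.4 L/kg = 800.0 L
CL = 0.693 × Vd / t½ = 0.693 × 800.0 / 53 = 10.46 L/h
D = CL × Css × τ / F = 10.46 × 20.7 × 8 / 0.33 = 5249 mg

5250 mg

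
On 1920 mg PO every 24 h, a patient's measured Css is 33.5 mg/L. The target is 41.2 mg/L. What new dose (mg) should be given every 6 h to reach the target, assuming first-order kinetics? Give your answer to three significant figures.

590 mg

With linear kinetics, Css is proportional to dose rate (D/τ) at fixed clearance.
D₂ = D₁ × (Css,target / Css,current) × (τ₂/τ₁) = 1920 × (41.2/33.5) × (6/24) = 590.3 mg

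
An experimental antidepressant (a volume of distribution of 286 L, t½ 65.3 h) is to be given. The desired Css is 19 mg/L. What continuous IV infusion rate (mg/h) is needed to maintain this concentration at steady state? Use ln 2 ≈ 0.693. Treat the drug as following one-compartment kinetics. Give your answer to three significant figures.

57.7 mg/h

CL = ln 2 · Vd / t½ = 0.693 × 286.0 / 65.3 = 3.035 L/h
Infusion rate = CL × Css = 3.035 × 19 = 57.67 mg/h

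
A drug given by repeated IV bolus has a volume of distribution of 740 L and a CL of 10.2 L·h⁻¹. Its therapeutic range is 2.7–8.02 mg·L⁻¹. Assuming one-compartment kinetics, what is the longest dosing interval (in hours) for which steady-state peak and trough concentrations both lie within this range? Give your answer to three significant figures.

79.0 h

k = CL / Vd = 10.20 / 740.0 = 0.01378 h⁻¹
Between IV bolus doses, concentration decays as C = C₀·e^(−kτ), so C_peak/C_trough = e^(kτ).
τ_max = ln(C_peak/C_trough) / k = ln(8.02/2.7) / 0.01378 = 1.089 / 0.01378 = 79.03 h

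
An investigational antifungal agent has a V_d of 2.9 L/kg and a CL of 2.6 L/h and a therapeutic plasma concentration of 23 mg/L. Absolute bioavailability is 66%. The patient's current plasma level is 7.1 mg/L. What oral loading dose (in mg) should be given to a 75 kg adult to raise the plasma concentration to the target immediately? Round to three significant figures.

Vd(total) = 75 kg × 2.9 L/kg = 217.5 L
Concentration deficit ΔC = 23 − 7.1 = 15.90 mg/L
LD = Vd × ΔC / F = 217.5 × 15.90 / 0.66 = 5240 mg

5240 mg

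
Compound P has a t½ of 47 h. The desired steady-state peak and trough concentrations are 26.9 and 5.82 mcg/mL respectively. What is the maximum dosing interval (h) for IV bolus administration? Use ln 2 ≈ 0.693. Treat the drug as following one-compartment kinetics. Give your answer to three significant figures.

104 h

k = 0.693 / t½ = 0.693 / 47 = 0.01474 h⁻¹
Between IV bolus doses, concentration decays as C = C₀·e^(−kτ), so C_peak/C_trough = e^(kτ).
τ_max = ln(C_peak/C_trough) / k = ln(26.9/5.82) / 0.01474 = 1.531 / 0.01474 = 103.9 h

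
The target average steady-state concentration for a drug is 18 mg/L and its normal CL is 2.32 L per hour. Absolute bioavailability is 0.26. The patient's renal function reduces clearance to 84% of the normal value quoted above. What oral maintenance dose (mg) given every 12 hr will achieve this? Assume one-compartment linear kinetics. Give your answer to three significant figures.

1620 mg

Patient clearance = 0.84 × 2.320 = 1.949 L/h
D = CL × Css × τ / F = 1.949 × 18 × 12 / 0.26 = 1619 mg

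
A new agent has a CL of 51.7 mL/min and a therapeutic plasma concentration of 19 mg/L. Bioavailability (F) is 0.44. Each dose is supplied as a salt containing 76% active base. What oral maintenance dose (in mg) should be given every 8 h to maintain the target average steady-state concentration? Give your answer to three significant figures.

CL = 51.7 mL/min × 60/1000 = 3.102 L/h
D = CL × Css × τ / F / S = 3.102 × 19 × 8 / 0.44 / 0.76 = 1410 mg

1410 mg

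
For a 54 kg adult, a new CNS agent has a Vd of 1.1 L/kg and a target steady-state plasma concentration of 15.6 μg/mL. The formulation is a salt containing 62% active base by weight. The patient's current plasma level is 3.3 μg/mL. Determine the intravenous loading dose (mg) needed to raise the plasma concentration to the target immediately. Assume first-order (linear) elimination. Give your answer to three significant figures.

Vd = 1.1 L/kg × 54 kg = 59.40 L
Concentration deficit ΔC = 15.6 − 3.3 = 12.30 mg/L
LD = Vd × ΔC / S = 59.40 × 12.30 / 0.62 = 1178 mg

1180 mg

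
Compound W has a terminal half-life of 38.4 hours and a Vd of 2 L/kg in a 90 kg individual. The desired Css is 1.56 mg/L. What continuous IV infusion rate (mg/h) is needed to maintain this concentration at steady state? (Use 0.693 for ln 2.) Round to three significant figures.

Vd(total) = 90 kg × 2 L/kg = 180.0 L
CL = ln 2 · Vd / t½ = 0.693 × 180.0 / 38.4 = 3.248 L/h
Infusion rate = CL × Css = 3.248 × 1.56 = 5.067 mg/h

5.07 mg/h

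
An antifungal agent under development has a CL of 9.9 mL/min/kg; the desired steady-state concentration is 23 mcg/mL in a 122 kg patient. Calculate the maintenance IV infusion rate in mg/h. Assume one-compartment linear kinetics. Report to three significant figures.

1670 mg/h

CL = 9.9 mL/min/kg × 122 kg = 1208 mL/min = 1208 × 60/1000 = 72.48 L/h
Rate = CL × Css = 72.48 × 23 = 1667 mg/h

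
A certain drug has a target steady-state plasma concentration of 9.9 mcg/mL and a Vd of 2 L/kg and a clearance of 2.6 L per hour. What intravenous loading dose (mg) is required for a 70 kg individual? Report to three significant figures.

1390 mg

Vd(total) = 70 kg × 2 L/kg = 140.0 L
LD = Vd × C = 140.0 × 9.900 = 1386 mg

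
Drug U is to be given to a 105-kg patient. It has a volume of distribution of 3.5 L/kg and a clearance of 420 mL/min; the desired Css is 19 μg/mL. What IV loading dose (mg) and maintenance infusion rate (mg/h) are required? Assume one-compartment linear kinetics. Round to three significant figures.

Vd = 3.5 L/kg × 105 kg = 367.5 L
LD = Vd · C_target = 367.5 × 19 = 6983 mg
Convert clearance: 420 mL/min × 60 min/h ÷ 1000 mL/L = 25.20 L/h
Maintenance infusion rate = CL × Css = 25.20 × 19 = 478.8 mg/h

(a) 6980 mg; (b) 479 mg/h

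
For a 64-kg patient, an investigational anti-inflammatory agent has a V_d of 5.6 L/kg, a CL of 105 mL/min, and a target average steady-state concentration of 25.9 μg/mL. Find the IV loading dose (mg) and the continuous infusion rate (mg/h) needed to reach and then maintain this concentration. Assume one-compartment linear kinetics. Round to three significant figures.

Total Vd = 5.6 × 64 = 358.4 L
Loading: fill Vd to C_target → 358.4 L × 25.9 mg/L = 9283 mg
CL = 105 mL/min × 60/1000 = 6.300 L/h
Maintenance: replace elimination → rate = CL × Css = 6.300 × 25.9 = 163.2 mg/h

(a) 9280 mg; (b) 163 mg/h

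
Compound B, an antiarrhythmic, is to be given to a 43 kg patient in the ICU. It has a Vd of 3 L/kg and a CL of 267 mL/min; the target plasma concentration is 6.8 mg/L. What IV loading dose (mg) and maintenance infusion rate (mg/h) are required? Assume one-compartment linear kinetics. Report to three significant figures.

(a) 877 mg; (b) 109 mg/h

Vd(total) = 43 kg × 3 L/kg = 129.0 L
Loading dose = Vd × C = 129.0 × 6.8 = 877.2 mg
CL = 267 mL/min = 267 × 0.06 = 16.02 L/h
Infusion rate = 16.02 L/h × 6.8 mg/L = 108.9 mg/h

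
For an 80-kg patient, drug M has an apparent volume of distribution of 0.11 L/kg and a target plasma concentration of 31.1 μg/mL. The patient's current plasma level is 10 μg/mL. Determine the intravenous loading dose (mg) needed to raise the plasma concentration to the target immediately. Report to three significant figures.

Vd = 0.11 L/kg × 80 kg = 8.800 L
Concentration deficit ΔC = 31.1 − 10 = 21.10 mg/L
LD = Vd × ΔC = 8.800 × 21.10 = 185.7 mg

186 mg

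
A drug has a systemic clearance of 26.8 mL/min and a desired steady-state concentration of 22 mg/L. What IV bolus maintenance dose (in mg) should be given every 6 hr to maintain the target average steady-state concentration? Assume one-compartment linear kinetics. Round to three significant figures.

Convert clearance: 26.8 mL/min × 60 min/h ÷ 1000 mL/L = 1.608 L/h
At steady state, dose per interval replaces the amount cleared in that interval: D/τ = CL·Css.
D = CL × Css × τ = 1.608 × 22 × 6 = 212.3 mg

212 mg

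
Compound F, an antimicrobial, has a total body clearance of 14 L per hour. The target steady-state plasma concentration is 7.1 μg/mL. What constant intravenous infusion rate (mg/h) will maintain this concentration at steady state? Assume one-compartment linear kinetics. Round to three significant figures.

99.4 mg/h

Rate = CL × Css = 14.00 × 7.1 = 99.40 mg/h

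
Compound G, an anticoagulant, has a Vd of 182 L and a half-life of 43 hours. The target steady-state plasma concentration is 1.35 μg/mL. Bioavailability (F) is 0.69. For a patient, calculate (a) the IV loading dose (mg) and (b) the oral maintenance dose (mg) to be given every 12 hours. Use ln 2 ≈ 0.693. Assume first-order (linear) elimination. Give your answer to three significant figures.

LD = Vd × C = 182.0 × 1.35 = 245.7 mg
CL = 0.693 × Vd / t½ = 0.693 × 182.0 / 43 = 2.933 L/h
D = CL × Css × τ / F = 2.933 × 1.35 × 12 / 0.69 = 68.86 mg

(a) 246 mg; (b) 68.9 mg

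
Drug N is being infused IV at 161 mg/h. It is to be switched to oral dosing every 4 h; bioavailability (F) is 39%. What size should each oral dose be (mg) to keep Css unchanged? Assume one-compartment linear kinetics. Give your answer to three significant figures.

To maintain the same Css, the systemic dosing rate must be unchanged: F·D/τ = infusion rate.
D = rate × τ / F = 161 × 4 / 0.39 = 1651 mg

1650 mg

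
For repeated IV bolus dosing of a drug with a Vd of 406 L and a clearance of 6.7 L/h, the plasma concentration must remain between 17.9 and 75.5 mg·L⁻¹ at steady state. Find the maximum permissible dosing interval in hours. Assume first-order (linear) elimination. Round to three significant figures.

k = CL / Vd = 6.700 / 406.0 = 0.01650 h⁻¹
Between IV bolus doses, concentration decays as C = C₀·e^(−kτ), so C_peak/C_trough = e^(kτ).
τ_max = ln(C_peak/C_trough) / k = ln(75.5/17.9) / 0.01650 = 1.439 / 0.01650 = 87.21 h

87.2 h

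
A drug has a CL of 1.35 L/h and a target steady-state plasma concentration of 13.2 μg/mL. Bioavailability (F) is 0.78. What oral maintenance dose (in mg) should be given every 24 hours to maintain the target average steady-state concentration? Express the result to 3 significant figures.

548 mg

D = CL × Css × τ / F = 1.350 × 13.2 × 24 / 0.78 = 548.3 mg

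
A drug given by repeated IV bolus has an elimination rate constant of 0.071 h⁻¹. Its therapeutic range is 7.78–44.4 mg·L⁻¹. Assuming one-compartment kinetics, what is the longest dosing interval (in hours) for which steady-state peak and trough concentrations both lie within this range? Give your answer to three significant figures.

Between IV bolus doses, concentration decays as C = C₀·e^(−kτ), so C_peak/C_trough = e^(kτ).
τ_max = ln(C_peak/C_trough) / k = ln(44.4/7.78) / 0.07100 = 1.742 / 0.07100 = 24.54 h

24.5 h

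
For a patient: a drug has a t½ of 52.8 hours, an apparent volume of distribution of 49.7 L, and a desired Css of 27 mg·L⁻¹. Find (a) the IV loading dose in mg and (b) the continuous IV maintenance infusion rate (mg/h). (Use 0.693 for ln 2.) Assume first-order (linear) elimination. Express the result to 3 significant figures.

LD = Vd × C = 49.70 × 27 = 1342 mg
CL = 0.693 × Vd / t½ = 0.693 × 49.70 / 52.8 = 0.6523 L/h
Infusion rate = CL × Css = 0.6523 × 27 = 17.61 mg/h

(a) 1340 mg; (b) 17.6 mg/h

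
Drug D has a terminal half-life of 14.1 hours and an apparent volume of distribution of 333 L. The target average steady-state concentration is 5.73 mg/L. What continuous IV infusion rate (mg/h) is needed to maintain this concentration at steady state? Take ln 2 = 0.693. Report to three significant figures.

k = 0.693/14.1 = 0.04915 h⁻¹, so CL = k·Vd = 0.04915 × 333.0 = 16.37 L/h
Infusion rate = CL × Css = 16.37 × 5.73 = 93.80 mg/h

93.8 mg/h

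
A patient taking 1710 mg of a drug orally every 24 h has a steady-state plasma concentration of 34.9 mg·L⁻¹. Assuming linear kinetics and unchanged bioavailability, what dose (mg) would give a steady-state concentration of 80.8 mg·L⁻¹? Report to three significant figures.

With linear kinetics, Css is proportional to dose rate (D/τ) at fixed clearance.
D₂ = D₁ × (Css,target / Css,current) = 1710 × 80.8/34.9 = 3959 mg

3960 mg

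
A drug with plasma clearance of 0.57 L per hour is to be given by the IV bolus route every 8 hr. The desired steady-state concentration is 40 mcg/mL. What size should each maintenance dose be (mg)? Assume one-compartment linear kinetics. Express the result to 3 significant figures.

182 mg

D = CL × Css × τ = 0.5700 × 40 × 8 = 182.4 mg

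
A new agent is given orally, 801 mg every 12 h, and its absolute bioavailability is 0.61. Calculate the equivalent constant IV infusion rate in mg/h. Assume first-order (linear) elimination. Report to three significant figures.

Equivalent systemic input: infusion rate = F·D/τ.
Rate = 0.61 × 801 / 12 = 40.72 mg/h

40.7 mg/h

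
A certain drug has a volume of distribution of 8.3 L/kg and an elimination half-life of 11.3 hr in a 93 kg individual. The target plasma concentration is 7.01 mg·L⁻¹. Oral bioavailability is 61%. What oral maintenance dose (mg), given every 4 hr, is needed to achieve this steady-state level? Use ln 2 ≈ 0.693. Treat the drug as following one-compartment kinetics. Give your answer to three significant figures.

2180 mg

Vd(total) = 93 kg × 8.3 L/kg = 771.9 L
CL = ln 2 · Vd / t½ = 0.693 × 771.9 / 11.3 = 47.34 L/h
D = CL × Css × τ / F = 47.34 × 7.01 × 4 / 0.61 = 2176 mg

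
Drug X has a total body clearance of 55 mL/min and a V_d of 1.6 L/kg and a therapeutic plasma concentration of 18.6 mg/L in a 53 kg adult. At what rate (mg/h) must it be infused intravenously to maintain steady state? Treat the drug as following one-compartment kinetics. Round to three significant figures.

61.4 mg/h

Convert clearance: 55 mL/min × 60 min/h ÷ 1000 mL/L = 3.300 L/h
Rate = CL × Css = 3.300 × 18.6 = 61.38 mg/h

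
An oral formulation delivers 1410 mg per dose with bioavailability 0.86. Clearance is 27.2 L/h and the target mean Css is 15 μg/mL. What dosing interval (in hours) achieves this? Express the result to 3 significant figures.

2.97 h

F·D/τ = CL·Css → τ = F·D / (CL·Css).
τ = 0.86 × 1410 / (27.2 × 15) = 2.972 h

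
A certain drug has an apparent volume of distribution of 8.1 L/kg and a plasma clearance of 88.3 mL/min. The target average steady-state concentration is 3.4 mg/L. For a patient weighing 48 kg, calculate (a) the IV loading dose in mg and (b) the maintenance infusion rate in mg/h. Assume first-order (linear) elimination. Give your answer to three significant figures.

Total Vd = 8.1 × 48 = 388.8 L
LD = Vd · C_target = 388.8 × 3.4 = 1322 mg
Convert clearance: 88.3 mL/min × 60 min/h ÷ 1000 mL/L = 5.298 L/h
Maintenance: replace elimination → rate = CL × Css = 5.298 × 3.4 = 18.01 mg/h

(a) 1320 mg; (b) 18.0 mg/h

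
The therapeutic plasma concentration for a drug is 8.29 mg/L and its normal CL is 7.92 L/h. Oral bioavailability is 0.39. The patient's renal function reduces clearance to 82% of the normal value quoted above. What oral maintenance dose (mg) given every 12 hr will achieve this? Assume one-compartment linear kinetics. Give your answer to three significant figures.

Patient clearance = 0.82 × 7.920 = 6.494 L/h
At steady state, dose per interval replaces the amount cleared in that interval: F·D/τ = CL·Css.
D = CL × Css × τ / F = 6.494 × 8.29 × 12 / 0.39 = 1656 mg

1660 mg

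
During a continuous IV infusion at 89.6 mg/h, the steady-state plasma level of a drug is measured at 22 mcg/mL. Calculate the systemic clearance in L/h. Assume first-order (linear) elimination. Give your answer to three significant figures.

At steady state, infusion rate = CL × Css, so CL = rate / Css.
CL = 89.6 / 22 = 4.073 L/h

4.07 L/h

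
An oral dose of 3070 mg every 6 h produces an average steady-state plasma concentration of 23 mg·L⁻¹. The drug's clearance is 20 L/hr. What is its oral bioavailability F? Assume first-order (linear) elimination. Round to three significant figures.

0.899

F·D/τ = CL·Css at steady state → F = CL·Css·τ / D.
F = 20 × 23 × 6 / 3070 = 0.899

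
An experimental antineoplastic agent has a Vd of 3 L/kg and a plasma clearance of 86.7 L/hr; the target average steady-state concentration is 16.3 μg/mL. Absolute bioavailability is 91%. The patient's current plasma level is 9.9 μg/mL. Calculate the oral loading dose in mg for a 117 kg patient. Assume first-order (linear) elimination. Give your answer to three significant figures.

2470 mg

Vd(total) = 117 kg × 3 L/kg = 351.0 L
The loading dose fills Vd to the target concentration; clearance is irrelevant here.
Concentration deficit ΔC = 16.3 − 9.9 = 6.400 mg/L
LD = Vd × ΔC / F = 351.0 × 6.400 / 0.91 = 2469 mg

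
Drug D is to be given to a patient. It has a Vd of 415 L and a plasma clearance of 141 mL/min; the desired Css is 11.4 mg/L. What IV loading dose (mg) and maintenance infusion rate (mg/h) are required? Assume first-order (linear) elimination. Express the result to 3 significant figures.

Loading: fill Vd to C_target → 415.0 L × 11.4 mg/L = 4731 mg
CL = 141 mL/min = 141 × 0.06 = 8.460 L/h
Infusion rate = 8.460 L/h × 11.4 mg/L = 96.44 mg/h

(a) 4730 mg; (b) 96.4 mg/h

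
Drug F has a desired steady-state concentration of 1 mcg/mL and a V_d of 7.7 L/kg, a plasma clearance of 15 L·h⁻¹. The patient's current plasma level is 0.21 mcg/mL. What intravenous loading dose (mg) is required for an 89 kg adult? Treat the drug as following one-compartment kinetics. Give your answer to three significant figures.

Total Vd = 7.7 × 89 = 685.3 L
The loading dose fills Vd to the target concentration; clearance is irrelevant here.
Concentration deficit ΔC = 1 − 0.21 = 0.7900 mg/L
LD = Vd × ΔC = 685.3 × 0.7900 = 541.4 mg

541 mg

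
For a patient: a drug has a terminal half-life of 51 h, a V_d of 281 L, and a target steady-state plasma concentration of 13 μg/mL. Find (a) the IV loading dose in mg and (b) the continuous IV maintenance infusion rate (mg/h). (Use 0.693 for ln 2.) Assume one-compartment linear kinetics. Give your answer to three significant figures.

LD = Vd × C = 281.0 × 13 = 3653 mg
CL = 0.693 × Vd / t½ = 0.693 × 281.0 / 51 = 3.818 L/h
Infusion rate = CL × Css = 3.818 × 13 = 49.63 mg/h

(a) 3650 mg; (b) 49.6 mg/h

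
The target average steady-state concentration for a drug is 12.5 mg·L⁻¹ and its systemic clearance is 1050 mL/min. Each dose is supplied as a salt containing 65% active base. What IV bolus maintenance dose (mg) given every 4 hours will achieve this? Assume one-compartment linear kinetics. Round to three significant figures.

CL = 1050 mL/min × 60/1000 = 63.00 L/h
D = CL × Css × τ / S = 63.00 × 12.5 × 4 / 0.65 = 4846 mg

4850 mg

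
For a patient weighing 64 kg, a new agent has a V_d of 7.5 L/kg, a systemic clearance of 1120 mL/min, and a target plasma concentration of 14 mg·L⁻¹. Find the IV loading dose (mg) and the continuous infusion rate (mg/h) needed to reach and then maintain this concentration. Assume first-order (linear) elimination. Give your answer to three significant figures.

(a) 6720 mg; (b) 941 mg/h

Vd = 7.5 L/kg × 64 kg = 480.0 L
Loading: fill Vd to C_target → 480.0 L × 14 mg/L = 6720 mg
Convert clearance: 1120 mL/min × 60 min/h ÷ 1000 mL/L = 67.20 L/h
Infusion rate = 67.20 L/h × 14 mg/L = 940.8 mg/h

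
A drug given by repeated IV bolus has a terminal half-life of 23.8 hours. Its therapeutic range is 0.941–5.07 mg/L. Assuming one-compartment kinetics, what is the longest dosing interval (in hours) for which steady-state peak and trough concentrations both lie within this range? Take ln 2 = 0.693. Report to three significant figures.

k = 0.693 / t½ = 0.693 / 23.8 = 0.02912 h⁻¹
Between IV bolus doses, concentration decays as C = C₀·e^(−kτ), so C_peak/C_trough = e^(kτ).
τ_max = ln(C_peak/C_trough) / k = ln(5.07/0.941) / 0.02912 = 1.684 / 0.02912 = 57.83 h

57.8 h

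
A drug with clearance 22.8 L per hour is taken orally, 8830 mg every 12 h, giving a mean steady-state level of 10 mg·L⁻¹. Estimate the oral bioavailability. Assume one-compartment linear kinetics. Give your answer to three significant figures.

F·D/τ = CL·Css at steady state → F = CL·Css·τ / D.
F = 22.8 × 10 × 12 / 8830 = 0.310

0.310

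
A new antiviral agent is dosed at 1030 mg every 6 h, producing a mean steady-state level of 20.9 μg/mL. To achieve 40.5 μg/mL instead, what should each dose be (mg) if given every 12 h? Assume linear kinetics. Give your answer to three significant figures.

With linear kinetics, Css is proportional to dose rate (D/τ) at fixed clearance.
D₂ = D₁ × (Css,target / Css,current) × (τ₂/τ₁) = 1030 × (40.5/20.9) × (12/6) = 3992 mg

3990 mg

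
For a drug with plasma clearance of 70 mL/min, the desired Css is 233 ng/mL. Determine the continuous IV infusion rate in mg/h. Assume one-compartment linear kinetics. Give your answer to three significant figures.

0.979 mg/h

CL = 70 mL/min = 70 × 0.06 = 4.200 L/h
C = 233 ng/mL = 0.2330 mg/L
At steady state, infusion rate equals elimination rate: rate in = CL × Css.
Rate = CL × Css = 4.200 × 0.233 = 0.9786 mg/h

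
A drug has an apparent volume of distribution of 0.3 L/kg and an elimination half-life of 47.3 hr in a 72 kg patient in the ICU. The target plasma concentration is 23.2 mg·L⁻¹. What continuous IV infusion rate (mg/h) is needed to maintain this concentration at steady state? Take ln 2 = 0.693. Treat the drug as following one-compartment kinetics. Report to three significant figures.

Total Vd = 0.3 × 72 = 21.60 L
k = 0.693/47.3 = 0.01465 h⁻¹, so CL = k·Vd = 0.01465 × 21.60 = 0.3164 L/h
Infusion rate = CL × Css = 0.3164 × 23.2 = 7.340 mg/h

7.34 mg/h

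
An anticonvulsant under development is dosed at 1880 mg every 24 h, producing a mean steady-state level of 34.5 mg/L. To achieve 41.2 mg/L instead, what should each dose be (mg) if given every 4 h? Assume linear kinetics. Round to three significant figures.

For first-order elimination, Css ∝ F·D/(CL·τ); F and CL are unchanged, so Css ∝ D/τ.
D₂ = D₁ × (Css,target / Css,current) × (τ₂/τ₁) = 1880 × (41.2/34.5) × (4/24) = 374.2 mg

374 mg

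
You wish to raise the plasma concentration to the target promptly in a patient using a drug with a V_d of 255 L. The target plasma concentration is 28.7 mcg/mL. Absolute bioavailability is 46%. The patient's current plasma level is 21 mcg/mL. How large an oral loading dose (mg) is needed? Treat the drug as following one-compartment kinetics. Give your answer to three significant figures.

4270 mg

Concentration deficit ΔC = 28.7 − 21 = 7.700 mg/L
LD = Vd × ΔC / F = 255.0 × 7.700 / 0.46 = 4268 mg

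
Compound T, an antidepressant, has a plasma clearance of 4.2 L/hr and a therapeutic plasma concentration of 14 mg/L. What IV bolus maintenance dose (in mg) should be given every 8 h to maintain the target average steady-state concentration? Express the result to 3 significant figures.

470 mg

D = CL × Css × τ = 4.200 × 14 × 8 = 470.4 mg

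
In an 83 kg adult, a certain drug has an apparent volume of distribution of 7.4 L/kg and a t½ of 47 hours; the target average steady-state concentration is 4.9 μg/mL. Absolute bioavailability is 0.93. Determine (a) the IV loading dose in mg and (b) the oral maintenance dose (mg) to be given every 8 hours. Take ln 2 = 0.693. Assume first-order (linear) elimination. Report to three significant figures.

(a) 3010 mg; (b) 382 mg

Vd = 7.4 L/kg × 83 kg = 614.2 L
LD = Vd × C = 614.2 × 4.9 = 3010 mg
CL = 0.693 × Vd / t½ = 0.693 × 614.2 / 47 = 9.056 L/h
D = CL × Css × τ / F = 9.056 × 4.9 × 8 / 0.93 = 381.7 mg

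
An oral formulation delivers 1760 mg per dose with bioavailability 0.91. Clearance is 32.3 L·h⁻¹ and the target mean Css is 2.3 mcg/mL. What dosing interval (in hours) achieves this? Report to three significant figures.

F·D/τ = CL·Css → τ = F·D / (CL·Css).
τ = 0.91 × 1760 / (32.3 × 2.3) = 21.56 h

21.6 h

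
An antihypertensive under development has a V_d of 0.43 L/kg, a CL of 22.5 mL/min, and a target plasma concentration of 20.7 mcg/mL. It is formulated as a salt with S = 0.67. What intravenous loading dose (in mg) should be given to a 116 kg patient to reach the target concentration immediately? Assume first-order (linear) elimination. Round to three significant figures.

1540 mg

Total Vd = 0.43 × 116 = 49.88 L
LD = Vd × C / S = 49.88 × 20.70 / 0.67 = 1541 mg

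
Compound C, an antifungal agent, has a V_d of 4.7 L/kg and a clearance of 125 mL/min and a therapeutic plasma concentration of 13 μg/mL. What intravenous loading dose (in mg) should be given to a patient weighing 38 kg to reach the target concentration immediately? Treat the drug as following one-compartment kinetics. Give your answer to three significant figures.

2320 mg

Vd = 4.7 L/kg × 38 kg = 178.6 L
The loading dose fills Vd to the target concentration; clearance is irrelevant here.
LD = Vd × C = 178.6 × 13.00 = 2322 mg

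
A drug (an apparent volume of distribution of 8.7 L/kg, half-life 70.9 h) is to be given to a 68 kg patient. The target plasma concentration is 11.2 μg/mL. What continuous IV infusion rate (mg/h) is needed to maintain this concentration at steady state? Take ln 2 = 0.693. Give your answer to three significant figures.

64.8 mg/h

Total Vd = 8.7 × 68 = 591.6 L
CL = 0.693 × Vd / t½ = 0.693 × 591.6 / 70.9 = 5.782 L/h
Infusion rate = CL × Css = 5.782 × 11.2 = 64.76 mg/h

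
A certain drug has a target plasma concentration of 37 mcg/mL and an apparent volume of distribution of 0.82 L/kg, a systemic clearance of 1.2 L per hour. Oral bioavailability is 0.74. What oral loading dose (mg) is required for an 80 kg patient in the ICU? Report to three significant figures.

Vd = 0.82 L/kg × 80 kg = 65.60 L
The loading dose fills Vd to the target concentration.
LD = Vd × C / F = 65.60 × 37.00 / 0.74 = 3280 mg

3280 mg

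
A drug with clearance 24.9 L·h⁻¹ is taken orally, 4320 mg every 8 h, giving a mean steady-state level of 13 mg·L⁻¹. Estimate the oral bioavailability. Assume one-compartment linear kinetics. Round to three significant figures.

F·D/τ = CL·Css at steady state → F = CL·Css·τ / D.
F = 24.9 × 13 × 8 / 4320 = 0.599

0.599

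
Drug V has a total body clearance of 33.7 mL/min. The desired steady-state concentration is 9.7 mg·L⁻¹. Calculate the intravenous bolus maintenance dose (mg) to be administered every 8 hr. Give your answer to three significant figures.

157 mg

Convert clearance: 33.7 mL/min × 60 min/h ÷ 1000 mL/L = 2.022 L/h
D = CL × Css × τ = 2.022 × 9.7 × 8 = 156.9 mg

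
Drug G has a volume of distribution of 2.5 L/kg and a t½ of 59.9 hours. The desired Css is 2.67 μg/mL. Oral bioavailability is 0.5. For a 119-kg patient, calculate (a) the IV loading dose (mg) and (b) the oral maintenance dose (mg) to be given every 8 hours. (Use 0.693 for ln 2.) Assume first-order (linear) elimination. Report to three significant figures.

(a) 794 mg; (b) 147 mg

Vd(total) = 119 kg × 2.5 L/kg = 297.5 L
LD = Vd × C = 297.5 × 2.67 = 794.3 mg
CL = 0.693 × Vd / t½ = 0.693 × 297.5 / 59.9 = 3.442 L/h
D = CL × Css × τ / F = 3.442 × 2.67 × 8 / 0.5 = 147.0 mg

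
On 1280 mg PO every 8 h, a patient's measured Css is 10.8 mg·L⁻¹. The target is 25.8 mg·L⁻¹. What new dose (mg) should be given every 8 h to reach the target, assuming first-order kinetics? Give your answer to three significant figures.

With linear kinetics, Css is proportional to dose rate (D/τ) at fixed clearance.
D₂ = D₁ × (Css,target / Css,current) = 1280 × 25.8/10.8 = 3058 mg

3060 mg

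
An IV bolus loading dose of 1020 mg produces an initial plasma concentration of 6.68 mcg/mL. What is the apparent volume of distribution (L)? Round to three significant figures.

Immediately after an IV bolus, C₀ = Dose / Vd, so Vd = Dose / C₀.
Vd = 1020 / 6.68 = 152.7 L

153 L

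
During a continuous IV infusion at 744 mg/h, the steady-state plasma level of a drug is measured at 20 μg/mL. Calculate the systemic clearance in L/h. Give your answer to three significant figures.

37.2 L/h

At steady state, infusion rate = CL × Css, so CL = rate / Css.
CL = 744 / 20 = 37.20 L/h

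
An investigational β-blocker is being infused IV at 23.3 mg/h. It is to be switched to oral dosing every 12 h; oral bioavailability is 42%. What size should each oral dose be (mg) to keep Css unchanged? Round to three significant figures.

To maintain the same Css, the systemic dosing rate must be unchanged: F·D/τ = infusion rate.
D = rate × τ / F = 23.3 × 12 / 0.42 = 665.7 mg

666 mg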